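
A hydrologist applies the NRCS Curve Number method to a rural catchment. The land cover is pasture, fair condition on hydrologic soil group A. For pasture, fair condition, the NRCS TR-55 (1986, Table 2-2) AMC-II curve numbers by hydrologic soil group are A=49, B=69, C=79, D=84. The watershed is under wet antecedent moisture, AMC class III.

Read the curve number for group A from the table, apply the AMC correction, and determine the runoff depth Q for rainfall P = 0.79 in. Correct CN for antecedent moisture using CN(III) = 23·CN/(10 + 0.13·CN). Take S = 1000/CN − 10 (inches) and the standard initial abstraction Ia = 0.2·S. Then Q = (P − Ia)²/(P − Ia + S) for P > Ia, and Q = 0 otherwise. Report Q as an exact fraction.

NRCS table: pasture, fair condition, soil group A → CN(II) = 49
Wet (AMC III): CN(III) = 23·49/(10 + 0.13·49) = 1127/(1637/100) = 112700/1637 ≈ 68.845
Retention S: 1000/CN − 10 with CN=68.845 → S = 5100/1127 ≈ 4.525 in
Initial abstraction Ia = S/5 = (5100/1127)/5 = 1020/1127 ≈ 0.905 in
P = 0.790 ≤ Ia = 0.905 in: entire storm abstracted, Q = 0.

Q = 0 in ≈ 0.000 in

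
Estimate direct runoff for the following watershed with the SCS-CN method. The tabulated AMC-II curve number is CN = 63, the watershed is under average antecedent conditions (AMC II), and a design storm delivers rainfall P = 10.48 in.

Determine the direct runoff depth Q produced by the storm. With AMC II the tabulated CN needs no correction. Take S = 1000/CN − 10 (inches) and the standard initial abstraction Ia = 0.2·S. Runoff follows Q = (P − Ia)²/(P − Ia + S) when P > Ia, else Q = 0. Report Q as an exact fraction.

Q = 107399168/18825975 in ≈ 5.705 in

AMC II — tabulated CN = 63 applies directly.
Max retention: S = 1000/63 − 10 = 370/63 in (≈ 5.873 in)
Ia = 0.2S: 0.2·5.873 = 1.175 in (exactly 74/63)
P − Ia = 10.480 − 1.175 = 14656/1575 ≈ 9.305 in (> 0, runoff occurs)
Q: (14656/1575)² ÷ (23906/1575) = 107399168/18825975 in (≈ 5.705 in)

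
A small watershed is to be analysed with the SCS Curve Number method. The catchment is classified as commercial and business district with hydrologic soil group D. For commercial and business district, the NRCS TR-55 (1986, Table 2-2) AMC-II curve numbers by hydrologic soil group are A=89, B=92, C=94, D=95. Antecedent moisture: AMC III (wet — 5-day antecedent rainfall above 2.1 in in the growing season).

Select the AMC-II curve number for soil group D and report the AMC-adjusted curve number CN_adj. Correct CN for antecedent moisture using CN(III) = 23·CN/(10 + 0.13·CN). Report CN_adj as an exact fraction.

CN_adj = 43700/447 ≈ 97.763

NRCS table: commercial and business district, soil group D → CN(II) = 95
Adjust CN=95 to AMC III: 23·95/(10 + 0.13·95) → 2185 ÷ (447/20) = 43700/447 ≈ 97.763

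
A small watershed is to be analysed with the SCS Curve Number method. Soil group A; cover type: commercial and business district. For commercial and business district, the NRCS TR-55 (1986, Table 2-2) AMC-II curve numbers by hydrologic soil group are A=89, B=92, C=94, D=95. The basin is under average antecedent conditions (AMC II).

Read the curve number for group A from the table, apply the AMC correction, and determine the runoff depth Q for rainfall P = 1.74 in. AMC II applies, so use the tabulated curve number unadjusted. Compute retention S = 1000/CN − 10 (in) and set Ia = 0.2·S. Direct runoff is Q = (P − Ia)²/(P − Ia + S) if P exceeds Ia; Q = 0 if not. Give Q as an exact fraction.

Q = 44129449/54036350 in ≈ 0.817 in

NRCS table: commercial and business district, soil group A → CN(II) = 89
CN(II) = 89; AMC II needs no correction.
Max retention: S = 1000/89 − 10 = 110/89 in (≈ 1.236 in)
Initial abstraction Ia = S/5 = (110/89)/5 = 22/89 ≈ 0.247 in
P − Ia = 1.740 − 0.247 = 6643/4450 ≈ 1.493 in (> 0, runoff occurs)
Q: (6643/4450)² ÷ (12143/4450) = 44129449/54036350 in (≈ 0.817 in)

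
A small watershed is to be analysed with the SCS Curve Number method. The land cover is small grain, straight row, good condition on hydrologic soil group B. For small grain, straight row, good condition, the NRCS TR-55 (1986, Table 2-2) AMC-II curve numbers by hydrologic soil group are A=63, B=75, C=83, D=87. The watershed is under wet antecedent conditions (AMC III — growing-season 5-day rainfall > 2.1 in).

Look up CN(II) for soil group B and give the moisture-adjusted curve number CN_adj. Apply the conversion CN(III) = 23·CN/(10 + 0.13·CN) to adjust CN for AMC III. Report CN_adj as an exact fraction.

CN_adj = 6900/79 ≈ 87.342

NRCS table: small grain, straight row, good condition, soil group B → CN(II) = 75
Wet (AMC III): CN(III) = 23·75/(10 + 0.13·75) = 1725/(79/4) = 6900/79 ≈ 87.342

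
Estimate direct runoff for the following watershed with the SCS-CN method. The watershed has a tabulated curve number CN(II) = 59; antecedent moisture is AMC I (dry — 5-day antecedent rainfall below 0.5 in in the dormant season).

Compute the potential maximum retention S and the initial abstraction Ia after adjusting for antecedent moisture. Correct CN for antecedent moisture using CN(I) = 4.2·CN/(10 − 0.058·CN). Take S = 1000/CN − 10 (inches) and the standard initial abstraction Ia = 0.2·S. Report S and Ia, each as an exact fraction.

S = 20500/1239 in ≈ 16.546 in; Ia = 4100/1239 in ≈ 3.309 in

Adjust CN=59 to AMC I: 4.2·59/(10 − 0.058·59) → (1239/5) ÷ (3289/500) = 123900/3289 ≈ 37.671
Retention S: 1000/CN − 10 with CN=37.671 → S = 20500/1239 ≈ 16.546 in
Ia = 0.2·(20500/1239) = 4100/1239 in ≈ 3.309 in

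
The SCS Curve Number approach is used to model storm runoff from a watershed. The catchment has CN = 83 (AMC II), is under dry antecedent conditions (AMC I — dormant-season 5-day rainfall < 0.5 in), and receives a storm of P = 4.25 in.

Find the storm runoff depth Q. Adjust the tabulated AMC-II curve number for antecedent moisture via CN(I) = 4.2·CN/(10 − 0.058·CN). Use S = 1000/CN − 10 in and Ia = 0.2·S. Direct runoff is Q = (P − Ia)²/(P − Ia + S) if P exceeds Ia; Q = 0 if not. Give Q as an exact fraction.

CN(I) from CN(II)=83: (4.2·83)/(10 − 0.058·83) = 174300/2593 ≈ 67.219
Max retention: S = 1000/(174300/2593) − 10 = 8500/1743 in (≈ 4.877 in)
Ia = 0.2·(8500/1743) = 1700/1743 in ≈ 0.975 in
P − Ia = 4.250 − 0.975 = 22831/6972 ≈ 3.275 in (> 0, runoff occurs)
Q = (22831/6972)²/((22831/6972) + 8500/1743) = (521254561/48608784)/(56831/6972) = 30662033/23307396 in ≈ 1.316 in

Q = 30662033/23307396 in ≈ 1.316 in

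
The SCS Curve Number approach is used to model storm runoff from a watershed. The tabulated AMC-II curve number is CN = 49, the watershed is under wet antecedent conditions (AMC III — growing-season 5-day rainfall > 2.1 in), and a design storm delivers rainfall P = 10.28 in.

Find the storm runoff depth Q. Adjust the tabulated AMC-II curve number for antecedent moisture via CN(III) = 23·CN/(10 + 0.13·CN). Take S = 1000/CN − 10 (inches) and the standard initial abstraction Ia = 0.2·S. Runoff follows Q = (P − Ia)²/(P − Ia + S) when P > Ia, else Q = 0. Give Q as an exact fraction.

Q = 69769411321/11034428825 in ≈ 6.323 in

Adjust CN=49 to AMC III: 23·49/(10 + 0.13·49) → 1127 ÷ (1637/100) = 112700/1637 ≈ 68.845
S = 1000/(112700/1637) − 10 = 5100/1127 in ≈ 4.525 in
Ia = 0.2·(5100/1127) = 1020/1127 in ≈ 0.905 in
P − Ia = 10.280 − 0.905 = 264139/28175 ≈ 9.375 in (> 0, runoff occurs)
Q = (264139/28175)²/((264139/28175) + 5100/1127) = (69769411321/793830625)/(391639/28175) = 69769411321/11034428825 in ≈ 6.323 in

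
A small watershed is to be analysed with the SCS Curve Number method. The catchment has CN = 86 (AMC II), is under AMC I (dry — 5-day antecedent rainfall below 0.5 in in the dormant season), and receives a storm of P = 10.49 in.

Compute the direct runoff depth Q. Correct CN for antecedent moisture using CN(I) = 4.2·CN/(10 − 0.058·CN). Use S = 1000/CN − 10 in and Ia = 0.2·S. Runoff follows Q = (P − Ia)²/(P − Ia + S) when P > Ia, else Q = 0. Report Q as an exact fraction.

Adjust CN=86 to AMC I: 4.2·86/(10 − 0.058·86) → (1806/5) ÷ (1253/250) = 12900/179 ≈ 72.067
S = 1000/(12900/179) − 10 = 500/129 in ≈ 3.876 in
Ia = 0.2·(500/129) = 100/129 in ≈ 0.775 in
Since P=10.490 > Ia=0.775: effective rainfall P−Ia = 125321/12900 in
Q = (125321/12900)²/((125321/12900) + 500/129) = (15705353041/166410000)/(175321/12900) = 15705353041/2261640900 in ≈ 6.944 in

Q = 15705353041/2261640900 in ≈ 6.944 in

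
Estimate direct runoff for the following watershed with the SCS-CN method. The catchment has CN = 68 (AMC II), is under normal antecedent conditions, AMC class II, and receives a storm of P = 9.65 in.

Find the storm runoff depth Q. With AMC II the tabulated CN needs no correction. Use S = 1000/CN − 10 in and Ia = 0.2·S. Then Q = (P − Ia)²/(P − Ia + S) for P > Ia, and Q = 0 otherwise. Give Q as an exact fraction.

Average conditions: CN = 68 (no AMC adjustment).
Max retention: S = 1000/68 − 10 = 80/17 in (≈ 4.706 in)
Ia = 0.2·(80/17) = 16/17 in ≈ 0.941 in
Since P=9.650 > Ia=0.941: effective rainfall P−Ia = 2961/340 in
Q = (2961/340)²/((2961/340) + 80/17) = (8767521/115600)/(4561/340) = 8767521/1550740 in ≈ 5.654 in

Q = 8767521/1550740 in ≈ 5.654 in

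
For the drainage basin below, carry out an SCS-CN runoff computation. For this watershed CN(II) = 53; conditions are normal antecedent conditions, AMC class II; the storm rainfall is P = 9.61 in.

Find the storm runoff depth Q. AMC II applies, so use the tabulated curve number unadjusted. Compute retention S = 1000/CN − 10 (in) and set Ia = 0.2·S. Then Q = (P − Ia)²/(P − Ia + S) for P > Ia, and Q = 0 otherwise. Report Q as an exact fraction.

CN(II) = 53; AMC II needs no correction.
Retention S: 1000/CN − 10 with CN=53.000 → S = 470/53 ≈ 8.868 in
Initial abstraction Ia = S/5 = (470/53)/5 = 94/53 ≈ 1.774 in
Excess rainfall: 9.610 − 1.774 = 7.836 in; P > Ia so Q > 0
Q = (41533/5300)²/((41533/5300) + 470/53) = (1724990089/28090000)/(88533/5300) = 1724990089/469224900 in ≈ 3.676 in

Q = 1724990089/469224900 in ≈ 3.676 in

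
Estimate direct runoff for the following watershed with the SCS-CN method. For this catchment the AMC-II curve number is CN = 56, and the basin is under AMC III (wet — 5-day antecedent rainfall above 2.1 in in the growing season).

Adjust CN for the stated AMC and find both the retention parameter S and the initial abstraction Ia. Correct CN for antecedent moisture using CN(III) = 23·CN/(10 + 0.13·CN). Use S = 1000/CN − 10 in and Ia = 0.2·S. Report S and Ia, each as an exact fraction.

S = 550/161 in ≈ 3.416 in; Ia = 110/161 in ≈ 0.683 in

Adjust CN=56 to AMC III: 23·56/(10 + 0.13·56) → 1288 ÷ (432/25) = 4025/54 ≈ 74.537
Max retention: S = 1000/(4025/54) − 10 = 550/161 in (≈ 3.416 in)
Ia = 0.2S: 0.2·3.416 = 0.683 in (exactly 110/161)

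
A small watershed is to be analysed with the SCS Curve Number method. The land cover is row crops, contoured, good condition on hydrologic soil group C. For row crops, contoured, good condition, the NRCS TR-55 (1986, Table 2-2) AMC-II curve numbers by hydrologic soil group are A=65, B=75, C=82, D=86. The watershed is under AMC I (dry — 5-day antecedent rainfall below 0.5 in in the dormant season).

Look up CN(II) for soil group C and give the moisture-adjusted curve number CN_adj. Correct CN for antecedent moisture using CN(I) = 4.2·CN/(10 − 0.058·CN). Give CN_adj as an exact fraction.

NRCS table: row crops, contoured, good condition, soil group C → CN(II) = 82
Dry (AMC I): CN(I) = 4.2·82/(10 − 0.058·82) = (1722/5)/(1311/250) = 28700/437 ≈ 65.675

CN_adj = 28700/437 ≈ 65.675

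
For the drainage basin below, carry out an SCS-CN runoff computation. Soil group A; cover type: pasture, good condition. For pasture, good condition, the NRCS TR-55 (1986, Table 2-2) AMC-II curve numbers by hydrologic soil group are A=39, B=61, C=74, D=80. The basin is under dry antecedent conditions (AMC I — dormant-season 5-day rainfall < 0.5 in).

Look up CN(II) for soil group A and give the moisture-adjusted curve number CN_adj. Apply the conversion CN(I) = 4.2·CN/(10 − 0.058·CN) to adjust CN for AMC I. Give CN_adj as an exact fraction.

NRCS table: pasture, good condition, soil group A → CN(II) = 39
Adjust CN=39 to AMC I: 4.2·39/(10 − 0.058·39) → (819/5) ÷ (3869/500) = 81900/3869 ≈ 21.168

CN_adj = 81900/3869 ≈ 21.168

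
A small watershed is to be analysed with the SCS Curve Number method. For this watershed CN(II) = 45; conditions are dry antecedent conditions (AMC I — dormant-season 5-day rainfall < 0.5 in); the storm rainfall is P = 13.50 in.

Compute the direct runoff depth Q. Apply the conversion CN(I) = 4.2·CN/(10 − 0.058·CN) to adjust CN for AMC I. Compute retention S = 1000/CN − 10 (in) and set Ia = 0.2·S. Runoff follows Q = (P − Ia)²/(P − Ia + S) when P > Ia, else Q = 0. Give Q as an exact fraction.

CN(I) from CN(II)=45: (4.2·45)/(10 − 0.058·45) = 18900/739 ≈ 25.575
S = 1000/(18900/739) − 10 = 5500/189 in ≈ 29.101 in
Ia = 0.2S: 0.2·29.101 = 5.820 in (exactly 1100/189)
Excess rainfall: 13.500 − 5.820 = 7.680 in; P > Ia so Q > 0
Runoff Q = (P−Ia)²/(P−Ia+S) = (7.680)²/(7.680+29.101) = 8427409/5255334 ≈ 1.604 in

Q = 8427409/5255334 in ≈ 1.604 in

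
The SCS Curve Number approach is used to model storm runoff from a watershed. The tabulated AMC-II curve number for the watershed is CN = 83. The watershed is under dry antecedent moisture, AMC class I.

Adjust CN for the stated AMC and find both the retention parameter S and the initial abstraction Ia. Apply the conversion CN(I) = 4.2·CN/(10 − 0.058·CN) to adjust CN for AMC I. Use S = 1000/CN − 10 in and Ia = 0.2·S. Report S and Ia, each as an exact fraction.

S = 8500/1743 in ≈ 4.877 in; Ia = 1700/1743 in ≈ 0.975 in

CN(I) from CN(II)=83: (4.2·83)/(10 − 0.058·83) = 174300/2593 ≈ 67.219
Max retention: S = 1000/(174300/2593) − 10 = 8500/1743 in (≈ 4.877 in)
Initial abstraction Ia = S/5 = (8500/1743)/5 = 1700/1743 ≈ 0.975 in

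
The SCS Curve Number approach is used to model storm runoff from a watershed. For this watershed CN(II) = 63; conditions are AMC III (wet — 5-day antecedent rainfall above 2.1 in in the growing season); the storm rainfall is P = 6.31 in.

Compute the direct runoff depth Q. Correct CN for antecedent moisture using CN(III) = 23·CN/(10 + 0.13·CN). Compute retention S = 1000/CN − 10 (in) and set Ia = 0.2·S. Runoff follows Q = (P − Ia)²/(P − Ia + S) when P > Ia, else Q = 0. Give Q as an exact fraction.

Q = 706136021761/175375223100 in ≈ 4.026 in

Wet (AMC III): CN(III) = 23·63/(10 + 0.13·63) = 1449/(1819/100) = 144900/1819 ≈ 79.659
Max retention: S = 1000/(144900/1819) − 10 = 3700/1449 in (≈ 2.553 in)
Initial abstraction Ia = S/5 = (3700/1449)/5 = 740/1449 ≈ 0.511 in
Excess rainfall: 6.310 − 0.511 = 5.799 in; P > Ia so Q > 0
Runoff Q = (P−Ia)²/(P−Ia+S) = (5.799)²/(5.799+2.553) = 706136021761/175375223100 ≈ 4.026 in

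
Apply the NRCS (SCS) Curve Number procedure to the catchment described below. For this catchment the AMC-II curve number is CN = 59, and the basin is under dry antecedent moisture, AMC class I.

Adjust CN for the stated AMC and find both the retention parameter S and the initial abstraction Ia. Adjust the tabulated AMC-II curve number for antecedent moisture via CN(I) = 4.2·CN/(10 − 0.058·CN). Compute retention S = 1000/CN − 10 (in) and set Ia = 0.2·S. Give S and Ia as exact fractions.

Adjust CN=59 to AMC I: 4.2·59/(10 − 0.058·59) → (1239/5) ÷ (3289/500) = 123900/3289 ≈ 37.671
Max retention: S = 1000/(123900/3289) − 10 = 20500/1239 in (≈ 16.546 in)
Ia = 0.2S: 0.2·16.546 = 3.309 in (exactly 4100/1239)

S = 20500/1239 in ≈ 16.546 in; Ia = 4100/1239 in ≈ 3.309 in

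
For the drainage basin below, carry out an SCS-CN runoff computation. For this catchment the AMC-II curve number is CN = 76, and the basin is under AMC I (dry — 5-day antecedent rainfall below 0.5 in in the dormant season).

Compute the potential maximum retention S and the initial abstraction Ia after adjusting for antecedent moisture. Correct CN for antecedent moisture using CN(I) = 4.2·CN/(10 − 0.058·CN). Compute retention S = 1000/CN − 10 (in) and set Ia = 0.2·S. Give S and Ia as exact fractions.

S = 1000/133 in ≈ 7.519 in; Ia = 200/133 in ≈ 1.504 in

CN(I) from CN(II)=76: (4.2·76)/(10 − 0.058·76) = 13300/233 ≈ 57.082
S = 1000/(13300/233) − 10 = 1000/133 in ≈ 7.519 in
Initial abstraction Ia = S/5 = (1000/133)/5 = 200/133 ≈ 1.504 in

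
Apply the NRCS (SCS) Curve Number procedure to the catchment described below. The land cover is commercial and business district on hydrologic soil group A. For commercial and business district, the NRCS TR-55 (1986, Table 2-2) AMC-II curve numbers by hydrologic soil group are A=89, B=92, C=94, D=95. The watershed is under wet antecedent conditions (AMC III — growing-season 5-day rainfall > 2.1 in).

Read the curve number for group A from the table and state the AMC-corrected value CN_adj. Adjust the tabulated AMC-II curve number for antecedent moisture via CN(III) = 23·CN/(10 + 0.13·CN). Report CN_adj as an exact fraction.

CN_adj = 204700/2157 ≈ 94.900

NRCS table: commercial and business district, soil group A → CN(II) = 89
Wet (AMC III): CN(III) = 23·89/(10 + 0.13·89) = 2047/(2157/100) = 204700/2157 ≈ 94.900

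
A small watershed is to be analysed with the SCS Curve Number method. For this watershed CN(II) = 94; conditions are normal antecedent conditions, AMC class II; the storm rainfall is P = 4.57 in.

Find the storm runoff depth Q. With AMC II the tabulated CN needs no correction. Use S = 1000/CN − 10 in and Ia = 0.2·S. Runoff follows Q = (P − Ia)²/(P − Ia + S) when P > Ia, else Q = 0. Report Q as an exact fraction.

AMC II — tabulated CN = 94 applies directly.
Max retention: S = 1000/94 − 10 = 30/47 in (≈ 0.638 in)
Initial abstraction Ia = S/5 = (30/47)/5 = 6/47 ≈ 0.128 in
Excess rainfall: 4.570 − 0.128 = 4.442 in; P > Ia so Q > 0
Q: (20879/4700)² ÷ (23879/4700) = 435932641/112231300 in (≈ 3.884 in)

Q = 435932641/112231300 in ≈ 3.884 in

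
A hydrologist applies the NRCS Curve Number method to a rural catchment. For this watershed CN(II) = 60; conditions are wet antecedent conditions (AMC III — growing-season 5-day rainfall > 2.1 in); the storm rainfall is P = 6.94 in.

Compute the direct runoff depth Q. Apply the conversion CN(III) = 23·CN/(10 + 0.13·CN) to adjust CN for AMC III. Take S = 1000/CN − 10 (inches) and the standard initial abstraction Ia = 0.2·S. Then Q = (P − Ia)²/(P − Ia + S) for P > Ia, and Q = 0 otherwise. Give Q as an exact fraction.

Q = 481495249/110203350 in ≈ 4.369 in

Wet (AMC III): CN(III) = 23·60/(10 + 0.13·60) = 1380/(89/5) = 6900/89 ≈ 77.528
Max retention: S = 1000/(6900/89) − 10 = 200/69 in (≈ 2.899 in)
Ia = 0.2S: 0.2·2.899 = 0.580 in (exactly 40/69)
P − Ia = 6.940 − 0.580 = 21943/3450 ≈ 6.360 in (> 0, runoff occurs)
Q = (21943/3450)²/((21943/3450) + 200/69) = (481495249/11902500)/(31943/3450) = 481495249/110203350 in ≈ 4.369 in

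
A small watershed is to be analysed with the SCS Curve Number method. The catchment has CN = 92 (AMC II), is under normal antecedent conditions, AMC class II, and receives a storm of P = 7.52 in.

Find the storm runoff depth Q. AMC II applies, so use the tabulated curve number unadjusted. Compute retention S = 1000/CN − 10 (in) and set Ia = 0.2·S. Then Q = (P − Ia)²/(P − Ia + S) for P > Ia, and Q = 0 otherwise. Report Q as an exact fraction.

CN(II) = 92; AMC II needs no correction.
S = 1000/92 − 10 = 20/23 in ≈ 0.870 in
Ia = 0.2S: 0.2·0.870 = 0.174 in (exactly 4/23)
P − Ia = 7.520 − 0.174 = 4224/575 ≈ 7.346 in (> 0, runoff occurs)
Runoff Q = (P−Ia)²/(P−Ia+S) = (7.346)²/(7.346+0.870) = 4460544/679075 ≈ 6.569 in

Q = 4460544/679075 in ≈ 6.569 in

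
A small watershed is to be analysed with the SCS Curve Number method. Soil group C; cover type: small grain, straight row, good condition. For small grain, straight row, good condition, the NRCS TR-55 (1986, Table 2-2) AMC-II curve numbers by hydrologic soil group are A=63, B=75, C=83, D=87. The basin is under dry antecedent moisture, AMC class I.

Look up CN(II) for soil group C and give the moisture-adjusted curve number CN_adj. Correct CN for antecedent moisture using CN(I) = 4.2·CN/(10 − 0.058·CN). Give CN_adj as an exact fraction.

NRCS table: small grain, straight row, good condition, soil group C → CN(II) = 83
CN(I) from CN(II)=83: (4.2·83)/(10 − 0.058·83) = 174300/2593 ≈ 67.219

CN_adj = 174300/2593 ≈ 67.219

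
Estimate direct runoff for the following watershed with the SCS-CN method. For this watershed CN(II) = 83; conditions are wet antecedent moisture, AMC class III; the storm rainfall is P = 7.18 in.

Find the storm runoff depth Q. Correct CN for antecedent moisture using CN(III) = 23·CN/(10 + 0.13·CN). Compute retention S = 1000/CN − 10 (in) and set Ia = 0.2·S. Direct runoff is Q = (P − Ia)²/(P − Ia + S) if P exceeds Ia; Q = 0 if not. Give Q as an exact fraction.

CN(III) from CN(II)=83: (23·83)/(10 + 0.13·83) = 190900/2079 ≈ 91.823
Max retention: S = 1000/(190900/2079) − 10 = 1700/1909 in (≈ 0.891 in)
Initial abstraction Ia = S/5 = (1700/1909)/5 = 340/1909 ≈ 0.178 in
Since P=7.180 > Ia=0.178: effective rainfall P−Ia = 668331/95450 in
Q: (668331/95450)² ÷ (753331/95450) = 446666325561/71905443950 in (≈ 6.212 in)

Q = 446666325561/71905443950 in ≈ 6.212 in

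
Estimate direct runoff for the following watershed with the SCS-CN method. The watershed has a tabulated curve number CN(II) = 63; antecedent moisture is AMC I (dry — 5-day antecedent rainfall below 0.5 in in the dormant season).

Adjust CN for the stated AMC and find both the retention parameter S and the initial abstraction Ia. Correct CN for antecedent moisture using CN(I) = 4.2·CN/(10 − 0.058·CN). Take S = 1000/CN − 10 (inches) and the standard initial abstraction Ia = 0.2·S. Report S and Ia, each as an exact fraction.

S = 18500/1323 in ≈ 13.983 in; Ia = 3700/1323 in ≈ 2.797 in

Dry (AMC I): CN(I) = 4.2·63/(10 − 0.058·63) = (1323/5)/(3173/500) = 132300/3173 ≈ 41.696
Retention S: 1000/CN − 10 with CN=41.696 → S = 18500/1323 ≈ 13.983 in
Ia = 0.2S: 0.2·13.983 = 2.797 in (exactly 3700/1323)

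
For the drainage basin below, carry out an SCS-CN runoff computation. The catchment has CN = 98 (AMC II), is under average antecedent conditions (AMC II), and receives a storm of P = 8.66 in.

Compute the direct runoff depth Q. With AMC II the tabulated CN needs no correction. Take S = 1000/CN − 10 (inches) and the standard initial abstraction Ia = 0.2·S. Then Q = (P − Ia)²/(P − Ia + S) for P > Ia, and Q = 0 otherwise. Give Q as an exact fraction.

AMC II — tabulated CN = 98 applies directly.
Retention S: 1000/CN − 10 with CN=98.000 → S = 10/49 ≈ 0.204 in
Initial abstraction Ia = S/5 = (10/49)/5 = 2/49 ≈ 0.041 in
P − Ia = 8.660 − 0.041 = 21117/2450 ≈ 8.619 in (> 0, runoff occurs)
Runoff Q = (P−Ia)²/(P−Ia+S) = (8.619)²/(8.619+0.204) = 445927689/52961650 ≈ 8.420 in

Q = 445927689/52961650 in ≈ 8.420 in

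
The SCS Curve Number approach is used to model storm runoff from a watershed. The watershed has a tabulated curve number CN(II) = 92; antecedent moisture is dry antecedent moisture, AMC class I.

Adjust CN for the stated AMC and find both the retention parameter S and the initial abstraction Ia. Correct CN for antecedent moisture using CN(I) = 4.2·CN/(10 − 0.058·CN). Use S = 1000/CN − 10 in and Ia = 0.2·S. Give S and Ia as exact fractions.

S = 1000/483 in ≈ 2.070 in; Ia = 200/483 in ≈ 0.414 in

Dry (AMC I): CN(I) = 4.2·92/(10 − 0.058·92) = (1932/5)/(583/125) = 48300/583 ≈ 82.847
S = 1000/(48300/583) − 10 = 1000/483 in ≈ 2.070 in
Initial abstraction Ia = S/5 = (1000/483)/5 = 200/483 ≈ 0.414 in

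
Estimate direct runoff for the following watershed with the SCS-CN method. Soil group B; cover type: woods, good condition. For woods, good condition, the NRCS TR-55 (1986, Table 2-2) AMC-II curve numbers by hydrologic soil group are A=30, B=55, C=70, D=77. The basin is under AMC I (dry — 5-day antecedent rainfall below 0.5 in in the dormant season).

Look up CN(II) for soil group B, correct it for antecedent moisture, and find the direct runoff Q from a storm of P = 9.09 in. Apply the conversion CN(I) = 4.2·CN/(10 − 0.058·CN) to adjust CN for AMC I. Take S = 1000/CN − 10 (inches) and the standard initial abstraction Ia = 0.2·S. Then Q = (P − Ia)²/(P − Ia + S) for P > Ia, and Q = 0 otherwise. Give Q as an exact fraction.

Q = 533146683/487648700 in ≈ 1.093 in

NRCS table: woods, good condition, soil group B → CN(II) = 55
Adjust CN=55 to AMC I: 4.2·55/(10 − 0.058·55) → 231 ÷ (681/100) = 7700/227 ≈ 33.921
S = 1000/(7700/227) − 10 = 1500/77 in ≈ 19.481 in
Initial abstraction Ia = S/5 = (1500/77)/5 = 300/77 ≈ 3.896 in
Excess rainfall: 9.090 − 3.896 = 5.194 in; P > Ia so Q > 0
Q = (39993/7700)²/((39993/7700) + 1500/77) = (1599440049/59290000)/(189993/7700) = 533146683/487648700 in ≈ 1.093 in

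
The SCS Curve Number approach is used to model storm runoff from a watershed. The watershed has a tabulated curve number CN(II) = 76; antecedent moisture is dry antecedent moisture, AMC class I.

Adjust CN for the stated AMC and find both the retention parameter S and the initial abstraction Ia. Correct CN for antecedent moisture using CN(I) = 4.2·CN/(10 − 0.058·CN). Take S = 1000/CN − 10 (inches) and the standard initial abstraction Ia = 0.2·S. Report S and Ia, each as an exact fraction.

S = 1000/133 in ≈ 7.519 in; Ia = 200/133 in ≈ 1.504 in

CN(I) from CN(II)=76: (4.2·76)/(10 − 0.058·76) = 13300/233 ≈ 57.082
Retention S: 1000/CN − 10 with CN=57.082 → S = 1000/133 ≈ 7.519 in
Initial abstraction Ia = S/5 = (1000/133)/5 = 200/133 ≈ 1.504 in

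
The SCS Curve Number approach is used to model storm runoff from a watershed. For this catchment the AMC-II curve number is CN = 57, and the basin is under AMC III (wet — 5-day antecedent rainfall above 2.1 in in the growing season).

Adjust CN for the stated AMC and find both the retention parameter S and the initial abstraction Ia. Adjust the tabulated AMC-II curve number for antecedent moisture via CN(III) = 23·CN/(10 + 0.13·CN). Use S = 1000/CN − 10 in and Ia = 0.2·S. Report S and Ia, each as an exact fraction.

CN(III) from CN(II)=57: (23·57)/(10 + 0.13·57) = 131100/1741 ≈ 75.302
Retention S: 1000/CN − 10 with CN=75.302 → S = 4300/1311 ≈ 3.280 in
Ia = 0.2·(4300/1311) = 860/1311 in ≈ 0.656 in

S = 4300/1311 in ≈ 3.280 in; Ia = 860/1311 in ≈ 0.656 in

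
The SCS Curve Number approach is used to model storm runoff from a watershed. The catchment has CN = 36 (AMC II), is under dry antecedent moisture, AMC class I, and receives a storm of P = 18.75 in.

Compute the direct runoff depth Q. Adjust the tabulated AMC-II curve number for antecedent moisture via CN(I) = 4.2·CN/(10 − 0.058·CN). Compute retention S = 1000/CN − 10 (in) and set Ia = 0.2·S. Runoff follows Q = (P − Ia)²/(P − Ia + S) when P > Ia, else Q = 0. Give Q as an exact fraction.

Q = 2418025/1202796 in ≈ 2.010 in

Dry (AMC I): CN(I) = 4.2·36/(10 − 0.058·36) = (756/5)/(989/125) = 18900/989 ≈ 19.110
Max retention: S = 1000/(18900/989) − 10 = 8000/189 in (≈ 42.328 in)
Initial abstraction Ia = S/5 = (8000/189)/5 = 1600/189 ≈ 8.466 in
Excess rainfall: 18.750 − 8.466 = 10.284 in; P > Ia so Q > 0
Q: (7775/756)² ÷ (39775/756) = 2418025/1202796 in (≈ 2.010 in)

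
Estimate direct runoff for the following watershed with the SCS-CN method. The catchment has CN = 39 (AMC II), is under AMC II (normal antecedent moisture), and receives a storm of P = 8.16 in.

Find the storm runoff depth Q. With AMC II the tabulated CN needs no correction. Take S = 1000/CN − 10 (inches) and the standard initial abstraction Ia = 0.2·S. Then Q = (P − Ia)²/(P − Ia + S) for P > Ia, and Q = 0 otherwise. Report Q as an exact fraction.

AMC II — tabulated CN = 39 applies directly.
Retention S: 1000/CN − 10 with CN=39.000 → S = 610/39 ≈ 15.641 in
Initial abstraction Ia = S/5 = (610/39)/5 = 122/39 ≈ 3.128 in
Since P=8.160 > Ia=3.128: effective rainfall P−Ia = 4906/975 in
Q: (4906/975)² ÷ (20156/975) = 6017209/4913025 in (≈ 1.225 in)

Q = 6017209/4913025 in ≈ 1.225 in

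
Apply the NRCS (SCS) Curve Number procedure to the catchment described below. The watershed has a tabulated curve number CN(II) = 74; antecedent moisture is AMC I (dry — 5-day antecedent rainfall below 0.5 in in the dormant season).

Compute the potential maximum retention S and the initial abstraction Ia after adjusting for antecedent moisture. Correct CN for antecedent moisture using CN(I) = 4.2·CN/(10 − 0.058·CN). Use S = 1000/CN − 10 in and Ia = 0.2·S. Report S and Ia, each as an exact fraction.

S = 6500/777 in ≈ 8.366 in; Ia = 1300/777 in ≈ 1.673 in

Adjust CN=74 to AMC I: 4.2·74/(10 − 0.058·74) → (1554/5) ÷ (1427/250) = 77700/1427 ≈ 54.450
Retention S: 1000/CN − 10 with CN=54.450 → S = 6500/777 ≈ 8.366 in
Ia = 0.2S: 0.2·8.366 = 1.673 in (exactly 1300/777)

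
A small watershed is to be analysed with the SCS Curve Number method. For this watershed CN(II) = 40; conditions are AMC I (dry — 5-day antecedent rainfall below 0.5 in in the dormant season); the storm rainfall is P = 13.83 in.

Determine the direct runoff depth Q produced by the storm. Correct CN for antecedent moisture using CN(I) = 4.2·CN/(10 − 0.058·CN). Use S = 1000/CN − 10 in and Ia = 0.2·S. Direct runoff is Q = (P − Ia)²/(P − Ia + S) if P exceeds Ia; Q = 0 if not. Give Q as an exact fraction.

Q = 21911761/20776700 in ≈ 1.055 in

CN(I) from CN(II)=40: (4.2·40)/(10 − 0.058·40) = 175/8 ≈ 21.875
S = 1000/(175/8) − 10 = 250/7 in ≈ 35.714 in
Ia = 0.2·(250/7) = 50/7 in ≈ 7.143 in
P − Ia = 13.830 − 7.143 = 4681/700 ≈ 6.687 in (> 0, runoff occurs)
Runoff Q = (P−Ia)²/(P−Ia+S) = (6.687)²/(6.687+35.714) = 21911761/20776700 ≈ 1.055 in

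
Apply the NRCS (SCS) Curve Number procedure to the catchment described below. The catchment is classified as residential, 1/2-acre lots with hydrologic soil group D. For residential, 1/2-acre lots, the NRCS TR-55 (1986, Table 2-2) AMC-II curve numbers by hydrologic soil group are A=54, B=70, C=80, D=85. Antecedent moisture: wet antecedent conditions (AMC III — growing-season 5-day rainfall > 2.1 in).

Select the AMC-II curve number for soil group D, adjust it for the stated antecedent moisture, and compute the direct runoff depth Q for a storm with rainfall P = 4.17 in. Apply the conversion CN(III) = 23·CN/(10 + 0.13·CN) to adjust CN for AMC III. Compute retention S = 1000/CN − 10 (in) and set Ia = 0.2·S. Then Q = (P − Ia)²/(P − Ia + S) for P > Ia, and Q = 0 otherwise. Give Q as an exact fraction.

NRCS table: residential, 1/2-acre lots, soil group D → CN(II) = 85
CN(III) from CN(II)=85: (23·85)/(10 + 0.13·85) = 39100/421 ≈ 92.874
Max retention: S = 1000/(39100/421) − 10 = 300/391 in (≈ 0.767 in)
Initial abstraction Ia = S/5 = (300/391)/5 = 60/391 ≈ 0.153 in
P − Ia = 4.170 − 0.153 = 157047/39100 ≈ 4.017 in (> 0, runoff occurs)
Runoff Q = (P−Ia)²/(P−Ia+S) = (4.017)²/(4.017+0.767) = 2740417801/812615300 ≈ 3.372 in

Q = 2740417801/812615300 in ≈ 3.372 in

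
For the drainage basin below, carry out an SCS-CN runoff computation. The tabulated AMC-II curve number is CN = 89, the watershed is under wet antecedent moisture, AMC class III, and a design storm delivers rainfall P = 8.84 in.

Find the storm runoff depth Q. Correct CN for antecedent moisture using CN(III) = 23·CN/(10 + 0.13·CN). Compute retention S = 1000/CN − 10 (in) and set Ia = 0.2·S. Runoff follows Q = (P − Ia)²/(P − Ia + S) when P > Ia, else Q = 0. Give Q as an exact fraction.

CN(III) from CN(II)=89: (23·89)/(10 + 0.13·89) = 204700/2157 ≈ 94.900
Retention S: 1000/CN − 10 with CN=94.900 → S = 1100/2047 ≈ 0.537 in
Ia = 0.2S: 0.2·0.537 = 0.107 in (exactly 220/2047)
P − Ia = 8.840 − 0.107 = 446887/51175 ≈ 8.733 in (> 0, runoff occurs)
Q = (446887/51175)²/((446887/51175) + 1100/2047) = (199707990769/2618880625)/(474387/51175) = 199707990769/24276754725 in ≈ 8.226 in

Q = 199707990769/24276754725 in ≈ 8.226 in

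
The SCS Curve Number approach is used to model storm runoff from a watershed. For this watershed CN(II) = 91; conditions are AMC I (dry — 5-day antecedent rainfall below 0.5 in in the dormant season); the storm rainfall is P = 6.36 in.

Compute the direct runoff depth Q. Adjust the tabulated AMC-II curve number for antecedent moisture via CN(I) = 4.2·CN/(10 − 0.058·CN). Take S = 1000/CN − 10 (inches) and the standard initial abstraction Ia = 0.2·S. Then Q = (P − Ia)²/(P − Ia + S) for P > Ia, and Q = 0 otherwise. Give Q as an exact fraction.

CN(I) from CN(II)=91: (4.2·91)/(10 − 0.058·91) = 63700/787 ≈ 80.940
Retention S: 1000/CN − 10 with CN=80.940 → S = 1500/637 ≈ 2.355 in
Ia = 0.2S: 0.2·2.355 = 0.471 in (exactly 300/637)
Since P=6.360 > Ia=0.471: effective rainfall P−Ia = 93783/15925 in
Q = (93783/15925)²/((93783/15925) + 1500/637) = (8795251089/253605625)/(131283/15925) = 977250121/232297975 in ≈ 4.207 in

Q = 977250121/232297975 in ≈ 4.207 in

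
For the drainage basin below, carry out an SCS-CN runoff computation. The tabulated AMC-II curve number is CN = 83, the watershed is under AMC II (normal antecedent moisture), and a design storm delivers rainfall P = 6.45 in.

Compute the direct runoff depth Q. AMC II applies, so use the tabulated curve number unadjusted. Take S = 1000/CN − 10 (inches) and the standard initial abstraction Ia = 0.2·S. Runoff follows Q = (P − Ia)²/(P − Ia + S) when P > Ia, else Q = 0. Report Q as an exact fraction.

AMC II — tabulated CN = 83 applies directly.
Retention S: 1000/CN − 10 with CN=83.000 → S = 170/83 ≈ 2.048 in
Ia = 0.2S: 0.2·2.048 = 0.410 in (exactly 34/83)
Since P=6.450 > Ia=0.410: effective rainfall P−Ia = 10027/1660 in
Q: (10027/1660)² ÷ (13427/1660) = 100540729/22288820 in (≈ 4.511 in)

Q = 100540729/22288820 in ≈ 4.511 in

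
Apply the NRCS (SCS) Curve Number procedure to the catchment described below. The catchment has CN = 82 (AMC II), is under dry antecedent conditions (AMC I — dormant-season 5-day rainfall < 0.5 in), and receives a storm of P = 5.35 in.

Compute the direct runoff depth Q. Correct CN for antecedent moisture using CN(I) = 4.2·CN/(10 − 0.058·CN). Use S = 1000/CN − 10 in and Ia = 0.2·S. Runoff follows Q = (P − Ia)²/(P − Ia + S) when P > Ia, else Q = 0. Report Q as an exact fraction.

Q = 610534681/314029660 in ≈ 1.944 in

CN(I) from CN(II)=82: (4.2·82)/(10 − 0.058·82) = 28700/437 ≈ 65.675
Retention S: 1000/CN − 10 with CN=65.675 → S = 1500/287 ≈ 5.226 in
Ia = 0.2·(1500/287) = 300/287 in ≈ 1.045 in
P − Ia = 5.350 − 1.045 = 24709/5740 ≈ 4.305 in (> 0, runoff occurs)
Runoff Q = (P−Ia)²/(P−Ia+S) = (4.305)²/(4.305+5.226) = 610534681/314029660 ≈ 1.944 in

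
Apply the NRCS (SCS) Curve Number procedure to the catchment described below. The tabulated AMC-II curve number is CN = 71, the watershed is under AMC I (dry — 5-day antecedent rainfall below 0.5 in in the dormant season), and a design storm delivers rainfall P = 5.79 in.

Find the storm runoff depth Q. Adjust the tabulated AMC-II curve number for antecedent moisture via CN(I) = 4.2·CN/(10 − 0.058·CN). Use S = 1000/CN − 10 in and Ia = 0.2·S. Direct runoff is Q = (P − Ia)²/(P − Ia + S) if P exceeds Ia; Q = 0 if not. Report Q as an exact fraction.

Dry (AMC I): CN(I) = 4.2·71/(10 − 0.058·71) = (1491/5)/(2941/500) = 149100/2941 ≈ 50.697
S = 1000/(149100/2941) − 10 = 14500/1491 in ≈ 9.725 in
Ia = 0.2·(14500/1491) = 2900/1491 in ≈ 1.945 in
Since P=5.790 > Ia=1.945: effective rainfall P−Ia = 573289/149100 in
Q = (573289/149100)²/((573289/149100) + 14500/1491) = (328660277521/22230810000)/(2023289/149100) = 328660277521/301672389900 in ≈ 1.089 in

Q = 328660277521/301672389900 in ≈ 1.089 in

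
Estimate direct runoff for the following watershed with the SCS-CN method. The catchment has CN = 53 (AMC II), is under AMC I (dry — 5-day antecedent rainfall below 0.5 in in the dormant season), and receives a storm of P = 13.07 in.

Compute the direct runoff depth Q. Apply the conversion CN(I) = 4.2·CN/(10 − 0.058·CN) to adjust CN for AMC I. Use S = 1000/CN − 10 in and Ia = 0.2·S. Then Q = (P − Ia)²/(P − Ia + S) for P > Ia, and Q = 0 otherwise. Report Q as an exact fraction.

Dry (AMC I): CN(I) = 4.2·53/(10 − 0.058·53) = (1113/5)/(3463/500) = 111300/3463 ≈ 32.140
S = 1000/(111300/3463) − 10 = 23500/1113 in ≈ 21.114 in
Ia = 0.2S: 0.2·21.114 = 4.223 in (exactly 4700/1113)
P − Ia = 13.070 − 4.223 = 984691/111300 ≈ 8.847 in (> 0, runoff occurs)
Q: (984691/111300)² ÷ (3334691/111300) = 969616365481/371151108300 in (≈ 2.612 in)

Q = 969616365481/371151108300 in ≈ 2.612 in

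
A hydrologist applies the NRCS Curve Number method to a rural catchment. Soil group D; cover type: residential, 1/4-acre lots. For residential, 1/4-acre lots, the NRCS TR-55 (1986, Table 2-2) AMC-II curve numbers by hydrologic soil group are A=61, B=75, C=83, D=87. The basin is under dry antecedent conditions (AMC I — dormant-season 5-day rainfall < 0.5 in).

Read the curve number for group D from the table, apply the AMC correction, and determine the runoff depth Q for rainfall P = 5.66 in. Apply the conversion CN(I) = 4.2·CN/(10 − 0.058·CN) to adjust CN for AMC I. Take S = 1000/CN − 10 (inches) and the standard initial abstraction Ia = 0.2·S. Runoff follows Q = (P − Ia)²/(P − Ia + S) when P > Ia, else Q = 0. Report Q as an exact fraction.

Q = 204341065681/70982695350 in ≈ 2.879 in

NRCS table: residential, 1/4-acre lots, soil group D → CN(II) = 87
CN(I) from CN(II)=87: (4.2·87)/(10 − 0.058·87) = 182700/2477 ≈ 73.759
Retention S: 1000/CN − 10 with CN=73.759 → S = 6500/1827 ≈ 3.558 in
Initial abstraction Ia = S/5 = (6500/1827)/5 = 1300/1827 ≈ 0.712 in
P − Ia = 5.660 − 0.712 = 452041/91350 ≈ 4.948 in (> 0, runoff occurs)
Q = (452041/91350)²/((452041/91350) + 6500/1827) = (204341065681/8344822500)/(777041/91350) = 204341065681/70982695350 in ≈ 2.879 in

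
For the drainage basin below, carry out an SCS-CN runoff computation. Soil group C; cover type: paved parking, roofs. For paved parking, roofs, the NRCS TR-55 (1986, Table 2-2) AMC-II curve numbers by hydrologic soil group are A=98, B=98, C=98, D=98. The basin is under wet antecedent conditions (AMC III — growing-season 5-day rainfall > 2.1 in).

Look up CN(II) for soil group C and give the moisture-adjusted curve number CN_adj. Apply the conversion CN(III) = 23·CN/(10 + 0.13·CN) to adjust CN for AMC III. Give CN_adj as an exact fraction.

NRCS table: paved parking, roofs, soil group C → CN(II) = 98
Wet (AMC III): CN(III) = 23·98/(10 + 0.13·98) = 2254/(1137/50) = 112700/1137 ≈ 99.120

CN_adj = 112700/1137 ≈ 99.120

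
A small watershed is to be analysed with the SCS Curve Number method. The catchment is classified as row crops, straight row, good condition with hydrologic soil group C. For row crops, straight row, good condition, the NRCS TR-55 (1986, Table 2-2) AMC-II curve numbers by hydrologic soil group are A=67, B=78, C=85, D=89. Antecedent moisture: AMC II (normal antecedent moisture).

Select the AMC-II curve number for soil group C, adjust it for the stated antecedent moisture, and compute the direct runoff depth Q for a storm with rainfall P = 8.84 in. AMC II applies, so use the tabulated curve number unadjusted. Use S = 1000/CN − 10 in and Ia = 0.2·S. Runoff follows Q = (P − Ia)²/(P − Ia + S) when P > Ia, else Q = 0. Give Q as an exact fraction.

NRCS table: row crops, straight row, good condition, soil group C → CN(II) = 85
Average conditions: CN = 85 (no AMC adjustment).
Max retention: S = 1000/85 − 10 = 30/17 in (≈ 1.765 in)
Initial abstraction Ia = S/5 = (30/17)/5 = 6/17 ≈ 0.353 in
Since P=8.840 > Ia=0.353: effective rainfall P−Ia = 3607/425 in
Q = (3607/425)²/((3607/425) + 30/17) = (13010449/180625)/(4357/425) = 13010449/1851725 in ≈ 7.026 in

Q = 13010449/1851725 in ≈ 7.026 in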